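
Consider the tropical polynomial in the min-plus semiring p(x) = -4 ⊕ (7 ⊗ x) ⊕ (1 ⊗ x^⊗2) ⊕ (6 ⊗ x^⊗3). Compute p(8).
p(8) = -4

A tropical monomial a ⊗ x^⊗i evaluates to a + i · x. Evaluating each term at x = 8:
  Term 0 contributes -4 + 0 · 8 = -4
  Term 1 contributes 7 + 1 · 8 = 15
  Term 2 contributes 1 + 2 · 8 = 17
  Term 3 contributes 6 + 3 · 8 = 30
p(8) = ⊕ of these = min[-4, 15, 17, 30] = -4.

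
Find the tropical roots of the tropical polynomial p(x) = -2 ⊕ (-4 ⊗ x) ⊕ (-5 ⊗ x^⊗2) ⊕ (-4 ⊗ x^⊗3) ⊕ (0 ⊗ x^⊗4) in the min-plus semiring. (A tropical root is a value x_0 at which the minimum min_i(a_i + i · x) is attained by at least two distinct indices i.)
Roots: {-4, -1, 1, 2}

Each tropical root is a break point of the lower envelope of the lines y = a_i + i · x (there are 5 lines, with slopes 0, 1, ..., 4). Only the lines that attain the minimum somewhere contribute to roots; other lines are dominated. Here the surviving (envelope) indices are i = 4, i = 3, i = 2, i = 1, i = 0.
Intersections between consecutive envelope lines give the roots: for adjacent envelope indices i < j the intersection is x = (a_i − a_j) / (j − i). Reading off the sorted break points: {-4, -1, 1, 2}.
Verification: at each break x_0, at least two indices attain the minimum of min_i(a_i + i · x_0).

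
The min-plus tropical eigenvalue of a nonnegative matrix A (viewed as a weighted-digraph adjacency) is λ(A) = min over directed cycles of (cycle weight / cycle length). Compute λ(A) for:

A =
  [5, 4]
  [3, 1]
λ(A) = 1

Enumerate directed cycles and compute their means (weight / length). Sample:
  cycle 0 → 0: weight = 5, length = 1, mean = 5/1 ≈ 5.000
  cycle 1 → 1: weight = 1, length = 1, mean = 1/1 ≈ 1.000
  cycle 0 → 1 → 0: weight = 7, length = 2, mean = 7/2 ≈ 3.500
  cycle 1 → 0 → 1: weight = 7, length = 2, mean = 7/2 ≈ 3.500
Minimum mean = 1.000, attained e.g. along the cycle 1 → 1 with weight 1 and length 1. So λ(A) = 1/1 = 1.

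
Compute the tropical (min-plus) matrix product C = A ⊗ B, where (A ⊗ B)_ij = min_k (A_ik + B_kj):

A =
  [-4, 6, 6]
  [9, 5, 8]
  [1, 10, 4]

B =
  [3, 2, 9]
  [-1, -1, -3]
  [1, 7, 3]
A ⊗ B =
  [-1, -2, 3]
  [4, 4, 2]
  [4, 3, 7]

Apply the min-plus product entry-by-entry:
  C[0][0] = min over k of (A[0][0] + B[0][0] = -4 + 3 = -1, A[0][1] + B[1][0] = 6 + -1 = 5, A[0][2] + B[2][0] = 6 + 1 = 7) = -1 (attained at k = 0)
  C[0][1] = min over k of (A[0][0] + B[0][1] = -4 + 2 = -2, A[0][1] + B[1][1] = 6 + -1 = 5, A[0][2] + B[2][1] = 6 + 7 = 13) = -2 (attained at k = 0)
  C[0][2] = min over k of (A[0][0] + B[0][2] = -4 + 9 = 5, A[0][1] + B[1][2] = 6 + -3 = 3, A[0][2] + B[2][2] = 6 + 3 = 9) = 3 (attained at k = 1)
  C[1][0] = min over k of (A[1][0] + B[0][0] = 9 + 3 = 12, A[1][1] + B[1][0] = 5 + -1 = 4, A[1][2] + B[2][0] = 8 + 1 = 9) = 4 (attained at k = 1)
  C[1][1] = min over k of (A[1][0] + B[0][1] = 9 + 2 = 11, A[1][1] + B[1][1] = 5 + -1 = 4, A[1][2] + B[2][1] = 8 + 7 = 15) = 4 (attained at k = 1)
  C[1][2] = min over k of (A[1][0] + B[0][2] = 9 + 9 = 18, A[1][1] + B[1][2] = 5 + -3 = 2, A[1][2] + B[2][2] = 8 + 3 = 11) = 2 (attained at k = 1)
  C[2][0] = min over k of (A[2][0] + B[0][0] = 1 + 3 = 4, A[2][1] + B[1][0] = 10 + -1 = 9, A[2][2] + B[2][0] = 4 + 1 = 5) = 4 (attained at k = 0)
  C[2][1] = min over k of (A[2][0] + B[0][1] = 1 + 2 = 3, A[2][1] + B[1][1] = 10 + -1 = 9, A[2][2] + B[2][1] = 4 + 7 = 11) = 3 (attained at k = 0)
  C[2][2] = min over k of (A[2][0] + B[0][2] = 1 + 9 = 10, A[2][1] + B[1][2] = 10 + -3 = 7, A[2][2] + B[2][2] = 4 + 3 = 7) = 7 (attained at k = 1)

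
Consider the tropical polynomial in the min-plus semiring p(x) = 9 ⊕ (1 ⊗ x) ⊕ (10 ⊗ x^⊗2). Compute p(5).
p(5) = 6

A tropical monomial a ⊗ x^⊗i evaluates to a + i · x. Evaluating each term at x = 5:
  Term 0 contributes 9 + 0 · 5 = 9
  Term 1 contributes 1 + 1 · 5 = 6
  Term 2 contributes 10 + 2 · 5 = 20
p(5) = ⊕ of these = min[9, 6, 20] = 6.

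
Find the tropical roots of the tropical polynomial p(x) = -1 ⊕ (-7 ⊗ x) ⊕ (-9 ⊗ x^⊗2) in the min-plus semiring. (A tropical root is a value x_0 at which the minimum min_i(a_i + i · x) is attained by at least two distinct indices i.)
Roots: {2, 6}

Each tropical root is a break point of the lower envelope of the lines y = a_i + i · x (there are 3 lines, with slopes 0, 1, ..., 2). Only the lines that attain the minimum somewhere contribute to roots; other lines are dominated. Here the surviving (envelope) indices are i = 2, i = 1, i = 0.
Intersections between consecutive envelope lines give the roots: for adjacent envelope indices i < j the intersection is x = (a_i − a_j) / (j − i). Reading off the sorted break points: {2, 6}.
Verification: at each break x_0, at least two indices attain the minimum of min_i(a_i + i · x_0).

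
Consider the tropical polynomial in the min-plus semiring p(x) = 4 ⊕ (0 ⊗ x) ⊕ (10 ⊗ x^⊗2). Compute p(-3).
p(-3) = -3

A tropical monomial a ⊗ x^⊗i evaluates to a + i · x. Evaluating each term at x = -3:
  Term 0 contributes 4 + 0 · -3 = 4
  Term 1 contributes 0 + 1 · -3 = -3
  Term 2 contributes 10 + 2 · -3 = 4
p(-3) = ⊕ of these = min[4, -3, 4] = -3.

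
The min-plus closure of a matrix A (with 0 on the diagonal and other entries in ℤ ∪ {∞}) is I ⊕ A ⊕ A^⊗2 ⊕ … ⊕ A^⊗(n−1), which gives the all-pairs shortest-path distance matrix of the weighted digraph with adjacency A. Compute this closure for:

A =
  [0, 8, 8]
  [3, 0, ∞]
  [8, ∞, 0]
Closure =
  [0, 8, 8]
  [3, 0, 11]
  [8, 16, 0]

This is the Floyd-Warshall all-pairs shortest-path computation. For each intermediate vertex k = 0, 1, …, 2, update dist[i][j] ← min(dist[i][j], dist[i][k] + dist[k][j]). The final matrix gives, for each (i, j), the minimum total weight of any directed path from i to j (possibly empty when i = j).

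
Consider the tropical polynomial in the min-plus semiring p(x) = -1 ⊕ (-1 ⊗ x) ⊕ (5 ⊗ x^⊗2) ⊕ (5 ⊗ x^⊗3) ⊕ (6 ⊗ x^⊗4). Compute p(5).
p(5) = -1

A tropical monomial a ⊗ x^⊗i evaluates to a + i · x. Evaluating each term at x = 5:
  Term 0 contributes -1 + 0 · 5 = -1
  Term 1 contributes -1 + 1 · 5 = 4
  Term 2 contributes 5 + 2 · 5 = 15
  Term 3 contributes 5 + 3 · 5 = 20
  Term 4 contributes 6 + 4 · 5 = 26
p(5) = ⊕ of these = min[-1, 4, 15, 20, 26] = -1.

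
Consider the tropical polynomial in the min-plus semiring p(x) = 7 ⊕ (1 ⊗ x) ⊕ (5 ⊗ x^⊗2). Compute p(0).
p(0) = 1

A tropical monomial a ⊗ x^⊗i evaluates to a + i · x. Evaluating each term at x = 0:
  Term 0 contributes 7 + 0 · 0 = 7
  Term 1 contributes 1 + 1 · 0 = 1
  Term 2 contributes 5 + 2 · 0 = 5
p(0) = ⊕ of these = min[7, 1, 5] = 1.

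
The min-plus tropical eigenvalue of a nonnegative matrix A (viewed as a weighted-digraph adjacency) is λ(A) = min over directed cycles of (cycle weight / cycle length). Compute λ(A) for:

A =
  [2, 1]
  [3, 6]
λ(A) = 2

Enumerate directed cycles and compute their means (weight / length). Sample:
  cycle 0 → 0: weight = 2, length = 1, mean = 2/1 ≈ 2.000
  cycle 1 → 1: weight = 6, length = 1, mean = 6/1 ≈ 6.000
  cycle 0 → 1 → 0: weight = 4, length = 2, mean = 4/2 ≈ 2.000
  cycle 1 → 0 → 1: weight = 4, length = 2, mean = 4/2 ≈ 2.000
Minimum mean = 2.000, attained e.g. along the cycle 0 → 0 with weight 2 and length 1. So λ(A) = 2/1 = 2.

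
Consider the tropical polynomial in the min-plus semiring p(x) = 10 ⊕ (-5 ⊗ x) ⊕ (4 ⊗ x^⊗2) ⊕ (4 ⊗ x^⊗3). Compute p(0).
p(0) = -5

A tropical monomial a ⊗ x^⊗i evaluates to a + i · x. Evaluating each term at x = 0:
  Term 0 contributes 10 + 0 · 0 = 10
  Term 1 contributes -5 + 1 · 0 = -5
  Term 2 contributes 4 + 2 · 0 = 4
  Term 3 contributes 4 + 3 · 0 = 4
p(0) = ⊕ of these = min[10, -5, 4, 4] = -5.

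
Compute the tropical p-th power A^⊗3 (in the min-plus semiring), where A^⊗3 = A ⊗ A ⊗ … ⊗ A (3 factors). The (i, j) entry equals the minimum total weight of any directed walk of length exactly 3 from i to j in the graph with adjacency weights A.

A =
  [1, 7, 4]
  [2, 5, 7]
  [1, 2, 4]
A^⊗3 =
  [3, 7, 6]
  [4, 8, 7]
  [3, 7, 6]

Each entry (A^⊗3)_ij equals the minimum over all length-3 walks i = v_0 → v_1 → … → v_3 = j of Σ_t A[v_t][v_{t+1}]. For example, for (i, j) = (0, 2) we minimise over 9 possible intermediate vertex sequences; the minimum is 6, attained along the walk 0 → 0 → 0 → 2.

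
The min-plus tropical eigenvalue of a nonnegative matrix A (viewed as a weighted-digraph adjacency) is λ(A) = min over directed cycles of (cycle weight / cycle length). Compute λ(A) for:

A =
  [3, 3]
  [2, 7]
λ(A) = 5/2

Enumerate directed cycles and compute their means (weight / length). Sample:
  cycle 0 → 0: weight = 3, length = 1, mean = 3/1 ≈ 3.000
  cycle 1 → 1: weight = 7, length = 1, mean = 7/1 ≈ 7.000
  cycle 0 → 1 → 0: weight = 5, length = 2, mean = 5/2 ≈ 2.500
  cycle 1 → 0 → 1: weight = 5, length = 2, mean = 5/2 ≈ 2.500
Minimum mean = 2.500, attained e.g. along the cycle 0 → 1 → 0 with weight 5 and length 2. So λ(A) = 5/2 = 5/2.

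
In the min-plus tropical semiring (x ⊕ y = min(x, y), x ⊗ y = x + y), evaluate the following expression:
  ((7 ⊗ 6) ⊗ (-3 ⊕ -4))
((7 ⊗ 6) ⊗ (-3 ⊕ -4)) = 9

Expand innermost to outermost. Recall ⊕ takes the minimum of its arguments and ⊗ takes their sum. Working out the expression ((7 ⊗ 6) ⊗ (-3 ⊕ -4)) gives 9.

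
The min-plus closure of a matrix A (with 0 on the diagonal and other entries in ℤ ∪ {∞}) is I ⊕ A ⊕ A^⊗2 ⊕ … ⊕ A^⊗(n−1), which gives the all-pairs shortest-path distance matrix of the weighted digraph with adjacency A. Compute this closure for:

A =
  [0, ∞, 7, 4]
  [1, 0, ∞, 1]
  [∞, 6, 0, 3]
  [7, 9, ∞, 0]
Closure =
  [0, 13, 7, 4]
  [1, 0, 8, 1]
  [7, 6, 0, 3]
  [7, 9, 14, 0]

This is the Floyd-Warshall all-pairs shortest-path computation. For each intermediate vertex k = 0, 1, …, 3, update dist[i][j] ← min(dist[i][j], dist[i][k] + dist[k][j]). The final matrix gives, for each (i, j), the minimum total weight of any directed path from i to j (possibly empty when i = j).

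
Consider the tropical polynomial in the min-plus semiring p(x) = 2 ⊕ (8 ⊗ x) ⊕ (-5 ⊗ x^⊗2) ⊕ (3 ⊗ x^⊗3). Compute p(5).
p(5) = 2

A tropical monomial a ⊗ x^⊗i evaluates to a + i · x. Evaluating each term at x = 5:
  Term 0 contributes 2 + 0 · 5 = 2
  Term 1 contributes 8 + 1 · 5 = 13
  Term 2 contributes -5 + 2 · 5 = 5
  Term 3 contributes 3 + 3 · 5 = 18
p(5) = ⊕ of these = min[2, 13, 5, 18] = 2.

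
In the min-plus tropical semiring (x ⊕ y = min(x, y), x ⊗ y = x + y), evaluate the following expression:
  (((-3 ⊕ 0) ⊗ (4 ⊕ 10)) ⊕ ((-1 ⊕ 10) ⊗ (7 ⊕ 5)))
(((-3 ⊕ 0) ⊗ (4 ⊕ 10)) ⊕ ((-1 ⊕ 10) ⊗ (7 ⊕ 5))) = 1

Expand innermost to outermost. Recall ⊕ takes the minimum of its arguments and ⊗ takes their sum. Working out the expression (((-3 ⊕ 0) ⊗ (4 ⊕ 10)) ⊕ ((-1 ⊕ 10) ⊗ (7 ⊕ 5))) gives 1.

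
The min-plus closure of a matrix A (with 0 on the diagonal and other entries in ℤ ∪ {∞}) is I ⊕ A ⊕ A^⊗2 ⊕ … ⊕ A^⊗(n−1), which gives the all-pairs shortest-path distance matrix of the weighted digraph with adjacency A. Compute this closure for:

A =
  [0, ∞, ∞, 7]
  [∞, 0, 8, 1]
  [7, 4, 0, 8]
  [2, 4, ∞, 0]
Closure =
  [0, 11, 19, 7]
  [3, 0, 8, 1]
  [7, 4, 0, 5]
  [2, 4, 12, 0]

This is the Floyd-Warshall all-pairs shortest-path computation. For each intermediate vertex k = 0, 1, …, 3, update dist[i][j] ← min(dist[i][j], dist[i][k] + dist[k][j]). The final matrix gives, for each (i, j), the minimum total weight of any directed path from i to j (possibly empty when i = j).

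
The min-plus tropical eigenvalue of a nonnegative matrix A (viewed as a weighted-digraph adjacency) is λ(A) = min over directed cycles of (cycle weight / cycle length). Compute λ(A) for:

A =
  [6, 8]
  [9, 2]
λ(A) = 2

Enumerate directed cycles and compute their means (weight / length). Sample:
  cycle 0 → 0: weight = 6, length = 1, mean = 6/1 ≈ 6.000
  cycle 1 → 1: weight = 2, length = 1, mean = 2/1 ≈ 2.000
  cycle 0 → 1 → 0: weight = 17, length = 2, mean = 17/2 ≈ 8.500
  cycle 1 → 0 → 1: weight = 17, length = 2, mean = 17/2 ≈ 8.500
Minimum mean = 2.000, attained e.g. along the cycle 1 → 1 with weight 2 and length 1. So λ(A) = 2/1 = 2.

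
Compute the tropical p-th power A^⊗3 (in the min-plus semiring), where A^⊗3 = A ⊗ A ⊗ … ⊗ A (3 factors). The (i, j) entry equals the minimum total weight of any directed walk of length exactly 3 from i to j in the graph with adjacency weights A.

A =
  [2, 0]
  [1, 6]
A^⊗3 =
  [3, 1]
  [2, 3]

Each entry (A^⊗3)_ij equals the minimum over all length-3 walks i = v_0 → v_1 → … → v_3 = j of Σ_t A[v_t][v_{t+1}]. For example, for (i, j) = (0, 1) we minimise over 4 possible intermediate vertex sequences; the minimum is 1, attained along the walk 0 → 1 → 0 → 1.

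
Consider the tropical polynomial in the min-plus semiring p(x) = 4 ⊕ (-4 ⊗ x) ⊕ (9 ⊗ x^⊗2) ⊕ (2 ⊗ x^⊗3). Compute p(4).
p(4) = 0

A tropical monomial a ⊗ x^⊗i evaluates to a + i · x. Evaluating each term at x = 4:
  Term 0 contributes 4 + 0 · 4 = 4
  Term 1 contributes -4 + 1 · 4 = 0
  Term 2 contributes 9 + 2 · 4 = 17
  Term 3 contributes 2 + 3 · 4 = 14
p(4) = ⊕ of these = min[4, 0, 17, 14] = 0.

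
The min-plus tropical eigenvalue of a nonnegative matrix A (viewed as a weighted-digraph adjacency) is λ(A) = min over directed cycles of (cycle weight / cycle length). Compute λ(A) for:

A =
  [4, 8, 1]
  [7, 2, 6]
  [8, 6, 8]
λ(A) = 2

Enumerate directed cycles and compute their means (weight / length). Sample:
  cycle 0 → 0: weight = 4, length = 1, mean = 4/1 ≈ 4.000
  cycle 1 → 1: weight = 2, length = 1, mean = 2/1 ≈ 2.000
  cycle 2 → 2: weight = 8, length = 1, mean = 8/1 ≈ 8.000
  cycle 0 → 1 → 0: weight = 15, length = 2, mean = 15/2 ≈ 7.500
  cycle 0 → 2 → 0: weight = 9, length = 2, mean = 9/2 ≈ 4.500
  cycle 1 → 0 → 1: weight = 15, length = 2, mean = 15/2 ≈ 7.500
Minimum mean = 2.000, attained e.g. along the cycle 1 → 1 with weight 2 and length 1. So λ(A) = 2/1 = 2.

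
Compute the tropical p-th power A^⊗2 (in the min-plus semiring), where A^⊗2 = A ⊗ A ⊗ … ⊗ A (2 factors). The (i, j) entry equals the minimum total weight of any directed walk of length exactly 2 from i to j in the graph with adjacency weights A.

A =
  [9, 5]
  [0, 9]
A^⊗2 =
  [5, 14]
  [9, 5]

Each entry (A^⊗2)_ij equals the minimum over all length-2 walks i = v_0 → v_1 → … → v_2 = j of Σ_t A[v_t][v_{t+1}]. For example, for (i, j) = (0, 1) we minimise over 2 possible intermediate vertex sequences; the minimum is 14, attained along the walk 0 → 0 → 1.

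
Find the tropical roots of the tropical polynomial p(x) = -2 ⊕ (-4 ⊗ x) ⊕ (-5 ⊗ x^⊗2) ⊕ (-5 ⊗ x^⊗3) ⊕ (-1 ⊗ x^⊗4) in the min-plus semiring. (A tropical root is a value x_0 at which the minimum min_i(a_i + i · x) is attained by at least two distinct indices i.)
Roots: {-4, 0, 1, 2}

Each tropical root is a break point of the lower envelope of the lines y = a_i + i · x (there are 5 lines, with slopes 0, 1, ..., 4). Only the lines that attain the minimum somewhere contribute to roots; other lines are dominated. Here the surviving (envelope) indices are i = 4, i = 3, i = 2, i = 1, i = 0.
Intersections between consecutive envelope lines give the roots: for adjacent envelope indices i < j the intersection is x = (a_i − a_j) / (j − i). Reading off the sorted break points: {-4, 0, 1, 2}.
Verification: at each break x_0, at least two indices attain the minimum of min_i(a_i + i · x_0).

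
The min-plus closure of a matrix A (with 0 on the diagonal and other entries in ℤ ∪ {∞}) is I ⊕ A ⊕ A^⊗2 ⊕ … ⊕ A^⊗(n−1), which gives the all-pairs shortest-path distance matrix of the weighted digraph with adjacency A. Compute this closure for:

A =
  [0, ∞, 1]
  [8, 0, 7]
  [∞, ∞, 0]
Closure =
  [0, ∞, 1]
  [8, 0, 7]
  [∞, ∞, 0]

This is the Floyd-Warshall all-pairs shortest-path computation. For each intermediate vertex k = 0, 1, …, 2, update dist[i][j] ← min(dist[i][j], dist[i][k] + dist[k][j]). The final matrix gives, for each (i, j), the minimum total weight of any directed path from i to j (possibly empty when i = j).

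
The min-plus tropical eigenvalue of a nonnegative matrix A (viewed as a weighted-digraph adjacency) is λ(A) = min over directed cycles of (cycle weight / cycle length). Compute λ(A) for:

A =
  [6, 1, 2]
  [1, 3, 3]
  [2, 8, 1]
λ(A) = 1

Enumerate directed cycles and compute their means (weight / length). Sample:
  cycle 0 → 0: weight = 6, length = 1, mean = 6/1 ≈ 6.000
  cycle 1 → 1: weight = 3, length = 1, mean = 3/1 ≈ 3.000
  cycle 2 → 2: weight = 1, length = 1, mean = 1/1 ≈ 1.000
  cycle 0 → 1 → 0: weight = 2, length = 2, mean = 2/2 ≈ 1.000
  cycle 0 → 2 → 0: weight = 4, length = 2, mean = 4/2 ≈ 2.000
  cycle 1 → 0 → 1: weight = 2, length = 2, mean = 2/2 ≈ 1.000
Minimum mean = 1.000, attained e.g. along the cycle 2 → 2 with weight 1 and length 1. So λ(A) = 1/1 = 1.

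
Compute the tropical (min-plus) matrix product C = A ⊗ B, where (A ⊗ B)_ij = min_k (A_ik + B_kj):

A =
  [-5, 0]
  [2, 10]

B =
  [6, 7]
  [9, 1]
A ⊗ B =
  [1, 1]
  [8, 9]

Apply the min-plus product entry-by-entry:
  C[0][0] = min over k of (A[0][0] + B[0][0] = -5 + 6 = 1, A[0][1] + B[1][0] = 0 + 9 = 9) = 1 (attained at k = 0)
  C[0][1] = min over k of (A[0][0] + B[0][1] = -5 + 7 = 2, A[0][1] + B[1][1] = 0 + 1 = 1) = 1 (attained at k = 1)
  C[1][0] = min over k of (A[1][0] + B[0][0] = 2 + 6 = 8, A[1][1] + B[1][0] = 10 + 9 = 19) = 8 (attained at k = 0)
  C[1][1] = min over k of (A[1][0] + B[0][1] = 2 + 7 = 9, A[1][1] + B[1][1] = 10 + 1 = 11) = 9 (attained at k = 0)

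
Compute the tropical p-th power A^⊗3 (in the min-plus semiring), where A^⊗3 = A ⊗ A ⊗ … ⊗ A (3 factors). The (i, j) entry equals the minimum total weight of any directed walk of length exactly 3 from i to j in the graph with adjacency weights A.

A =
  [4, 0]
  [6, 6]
A^⊗3 =
  [10, 6]
  [12, 10]

Each entry (A^⊗3)_ij equals the minimum over all length-3 walks i = v_0 → v_1 → … → v_3 = j of Σ_t A[v_t][v_{t+1}]. For example, for (i, j) = (0, 1) we minimise over 4 possible intermediate vertex sequences; the minimum is 6, attained along the walk 0 → 1 → 0 → 1.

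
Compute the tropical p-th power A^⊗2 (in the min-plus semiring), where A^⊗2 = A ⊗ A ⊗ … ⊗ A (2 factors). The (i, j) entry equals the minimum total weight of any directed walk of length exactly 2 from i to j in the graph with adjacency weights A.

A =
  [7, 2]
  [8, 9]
A^⊗2 =
  [10, 9]
  [15, 10]

Each entry (A^⊗2)_ij equals the minimum over all length-2 walks i = v_0 → v_1 → … → v_2 = j of Σ_t A[v_t][v_{t+1}]. For example, for (i, j) = (0, 1) we minimise over 2 possible intermediate vertex sequences; the minimum is 9, attained along the walk 0 → 0 → 1.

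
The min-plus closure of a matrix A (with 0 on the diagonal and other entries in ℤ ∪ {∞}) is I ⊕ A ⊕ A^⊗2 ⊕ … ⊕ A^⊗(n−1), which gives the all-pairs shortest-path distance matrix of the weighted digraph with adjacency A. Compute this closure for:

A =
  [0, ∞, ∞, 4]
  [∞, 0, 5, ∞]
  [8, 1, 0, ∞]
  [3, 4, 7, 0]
Closure =
  [0, 8, 11, 4]
  [13, 0, 5, 17]
  [8, 1, 0, 12]
  [3, 4, 7, 0]

This is the Floyd-Warshall all-pairs shortest-path computation. For each intermediate vertex k = 0, 1, …, 3, update dist[i][j] ← min(dist[i][j], dist[i][k] + dist[k][j]). The final matrix gives, for each (i, j), the minimum total weight of any directed path from i to j (possibly empty when i = j).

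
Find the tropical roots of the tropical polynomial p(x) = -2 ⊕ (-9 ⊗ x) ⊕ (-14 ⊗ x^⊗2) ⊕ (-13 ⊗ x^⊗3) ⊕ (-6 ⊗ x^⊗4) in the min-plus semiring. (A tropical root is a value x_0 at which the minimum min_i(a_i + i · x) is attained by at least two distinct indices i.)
Roots: {-7, -1, 5, 7}

Each tropical root is a break point of the lower envelope of the lines y = a_i + i · x (there are 5 lines, with slopes 0, 1, ..., 4). Only the lines that attain the minimum somewhere contribute to roots; other lines are dominated. Here the surviving (envelope) indices are i = 4, i = 3, i = 2, i = 1, i = 0.
Intersections between consecutive envelope lines give the roots: for adjacent envelope indices i < j the intersection is x = (a_i − a_j) / (j − i). Reading off the sorted break points: {-7, -1, 5, 7}.
Verification: at each break x_0, at least two indices attain the minimum of min_i(a_i + i · x_0).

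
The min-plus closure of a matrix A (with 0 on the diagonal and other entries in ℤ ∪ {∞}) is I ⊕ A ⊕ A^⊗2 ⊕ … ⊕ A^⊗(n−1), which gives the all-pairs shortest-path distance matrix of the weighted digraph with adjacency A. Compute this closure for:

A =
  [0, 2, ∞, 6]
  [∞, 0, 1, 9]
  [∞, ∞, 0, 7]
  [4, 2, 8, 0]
Closure =
  [0, 2, 3, 6]
  [12, 0, 1, 8]
  [11, 9, 0, 7]
  [4, 2, 3, 0]

This is the Floyd-Warshall all-pairs shortest-path computation. For each intermediate vertex k = 0, 1, …, 3, update dist[i][j] ← min(dist[i][j], dist[i][k] + dist[k][j]). The final matrix gives, for each (i, j), the minimum total weight of any directed path from i to j (possibly empty when i = j).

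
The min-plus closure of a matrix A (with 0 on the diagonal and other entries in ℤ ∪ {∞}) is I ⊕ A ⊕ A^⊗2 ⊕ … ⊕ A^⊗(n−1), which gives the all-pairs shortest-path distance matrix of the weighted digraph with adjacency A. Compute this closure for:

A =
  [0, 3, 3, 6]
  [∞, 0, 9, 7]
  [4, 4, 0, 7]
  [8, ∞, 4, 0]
Closure =
  [0, 3, 3, 6]
  [13, 0, 9, 7]
  [4, 4, 0, 7]
  [8, 8, 4, 0]

This is the Floyd-Warshall all-pairs shortest-path computation. For each intermediate vertex k = 0, 1, …, 3, update dist[i][j] ← min(dist[i][j], dist[i][k] + dist[k][j]). The final matrix gives, for each (i, j), the minimum total weight of any directed path from i to j (possibly empty when i = j).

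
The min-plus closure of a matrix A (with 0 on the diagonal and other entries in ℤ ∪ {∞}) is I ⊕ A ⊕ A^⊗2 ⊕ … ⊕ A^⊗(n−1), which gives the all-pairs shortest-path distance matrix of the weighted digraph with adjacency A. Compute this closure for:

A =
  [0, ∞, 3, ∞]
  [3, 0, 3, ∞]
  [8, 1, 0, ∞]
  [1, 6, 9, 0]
Closure =
  [0, 4, 3, ∞]
  [3, 0, 3, ∞]
  [4, 1, 0, ∞]
  [1, 5, 4, 0]

This is the Floyd-Warshall all-pairs shortest-path computation. For each intermediate vertex k = 0, 1, …, 3, update dist[i][j] ← min(dist[i][j], dist[i][k] + dist[k][j]). The final matrix gives, for each (i, j), the minimum total weight of any directed path from i to j (possibly empty when i = j).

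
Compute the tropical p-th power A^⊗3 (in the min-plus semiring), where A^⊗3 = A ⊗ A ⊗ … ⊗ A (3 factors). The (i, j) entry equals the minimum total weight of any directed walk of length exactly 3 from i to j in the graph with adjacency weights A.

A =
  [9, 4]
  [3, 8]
A^⊗3 =
  [15, 11]
  [10, 15]

Each entry (A^⊗3)_ij equals the minimum over all length-3 walks i = v_0 → v_1 → … → v_3 = j of Σ_t A[v_t][v_{t+1}]. For example, for (i, j) = (0, 1) we minimise over 4 possible intermediate vertex sequences; the minimum is 11, attained along the walk 0 → 1 → 0 → 1.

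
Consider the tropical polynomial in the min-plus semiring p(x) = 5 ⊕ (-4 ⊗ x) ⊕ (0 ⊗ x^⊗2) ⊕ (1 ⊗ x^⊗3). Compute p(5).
p(5) = 1

A tropical monomial a ⊗ x^⊗i evaluates to a + i · x. Evaluating each term at x = 5:
  Term 0 contributes 5 + 0 · 5 = 5
  Term 1 contributes -4 + 1 · 5 = 1
  Term 2 contributes 0 + 2 · 5 = 10
  Term 3 contributes 1 + 3 · 5 = 16
p(5) = ⊕ of these = min[5, 1, 10, 16] = 1.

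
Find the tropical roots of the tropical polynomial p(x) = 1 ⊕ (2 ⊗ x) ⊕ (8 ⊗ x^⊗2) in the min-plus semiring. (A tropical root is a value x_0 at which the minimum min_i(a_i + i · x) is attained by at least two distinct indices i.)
Roots: {-6, -1}

Each tropical root is a break point of the lower envelope of the lines y = a_i + i · x (there are 3 lines, with slopes 0, 1, ..., 2). Only the lines that attain the minimum somewhere contribute to roots; other lines are dominated. Here the surviving (envelope) indices are i = 2, i = 1, i = 0.
Intersections between consecutive envelope lines give the roots: for adjacent envelope indices i < j the intersection is x = (a_i − a_j) / (j − i). Reading off the sorted break points: {-6, -1}.
Verification: at each break x_0, at least two indices attain the minimum of min_i(a_i + i · x_0).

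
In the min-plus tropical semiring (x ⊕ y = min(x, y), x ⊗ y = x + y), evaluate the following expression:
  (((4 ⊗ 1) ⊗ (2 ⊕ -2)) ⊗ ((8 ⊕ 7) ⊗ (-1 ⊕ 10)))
(((4 ⊗ 1) ⊗ (2 ⊕ -2)) ⊗ ((8 ⊕ 7) ⊗ (-1 ⊕ 10))) = 9

Expand innermost to outermost. Recall ⊕ takes the minimum of its arguments and ⊗ takes their sum. Working out the expression (((4 ⊗ 1) ⊗ (2 ⊕ -2)) ⊗ ((8 ⊕ 7) ⊗ (-1 ⊕ 10))) gives 9.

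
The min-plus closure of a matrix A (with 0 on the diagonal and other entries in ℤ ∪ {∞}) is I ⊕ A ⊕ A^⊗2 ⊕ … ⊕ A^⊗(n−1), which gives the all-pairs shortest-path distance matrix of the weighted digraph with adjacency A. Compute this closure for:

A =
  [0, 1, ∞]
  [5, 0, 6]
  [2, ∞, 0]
Closure =
  [0, 1, 7]
  [5, 0, 6]
  [2, 3, 0]

This is the Floyd-Warshall all-pairs shortest-path computation. For each intermediate vertex k = 0, 1, …, 2, update dist[i][j] ← min(dist[i][j], dist[i][k] + dist[k][j]). The final matrix gives, for each (i, j), the minimum total weight of any directed path from i to j (possibly empty when i = j).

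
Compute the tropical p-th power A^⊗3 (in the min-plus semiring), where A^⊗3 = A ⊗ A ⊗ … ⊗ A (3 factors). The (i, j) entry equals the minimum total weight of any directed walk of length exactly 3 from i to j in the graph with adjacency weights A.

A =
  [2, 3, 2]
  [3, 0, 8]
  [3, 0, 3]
A^⊗3 =
  [5, 2, 6]
  [3, 0, 5]
  [3, 0, 5]

Each entry (A^⊗3)_ij equals the minimum over all length-3 walks i = v_0 → v_1 → … → v_3 = j of Σ_t A[v_t][v_{t+1}]. For example, for (i, j) = (0, 2) we minimise over 9 possible intermediate vertex sequences; the minimum is 6, attained along the walk 0 → 0 → 0 → 2.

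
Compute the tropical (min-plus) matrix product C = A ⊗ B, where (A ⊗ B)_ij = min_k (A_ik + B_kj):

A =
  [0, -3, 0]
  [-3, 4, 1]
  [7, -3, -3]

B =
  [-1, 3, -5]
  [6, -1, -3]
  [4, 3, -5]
A ⊗ B =
  [-1, -4, -6]
  [-4, 0, -8]
  [1, -4, -8]

Apply the min-plus product entry-by-entry:
  C[0][0] = min over k of (A[0][0] + B[0][0] = 0 + -1 = -1, A[0][1] + B[1][0] = -3 + 6 = 3, A[0][2] + B[2][0] = 0 + 4 = 4) = -1 (attained at k = 0)
  C[0][1] = min over k of (A[0][0] + B[0][1] = 0 + 3 = 3, A[0][1] + B[1][1] = -3 + -1 = -4, A[0][2] + B[2][1] = 0 + 3 = 3) = -4 (attained at k = 1)
  C[0][2] = min over k of (A[0][0] + B[0][2] = 0 + -5 = -5, A[0][1] + B[1][2] = -3 + -3 = -6, A[0][2] + B[2][2] = 0 + -5 = -5) = -6 (attained at k = 1)
  C[1][0] = min over k of (A[1][0] + B[0][0] = -3 + -1 = -4, A[1][1] + B[1][0] = 4 + 6 = 10, A[1][2] + B[2][0] = 1 + 4 = 5) = -4 (attained at k = 0)
  C[1][1] = min over k of (A[1][0] + B[0][1] = -3 + 3 = 0, A[1][1] + B[1][1] = 4 + -1 = 3, A[1][2] + B[2][1] = 1 + 3 = 4) = 0 (attained at k = 0)
  C[1][2] = min over k of (A[1][0] + B[0][2] = -3 + -5 = -8, A[1][1] + B[1][2] = 4 + -3 = 1, A[1][2] + B[2][2] = 1 + -5 = -4) = -8 (attained at k = 0)
  C[2][0] = min over k of (A[2][0] + B[0][0] = 7 + -1 = 6, A[2][1] + B[1][0] = -3 + 6 = 3, A[2][2] + B[2][0] = -3 + 4 = 1) = 1 (attained at k = 2)
  C[2][1] = min over k of (A[2][0] + B[0][1] = 7 + 3 = 10, A[2][1] + B[1][1] = -3 + -1 = -4, A[2][2] + B[2][1] = -3 + 3 = 0) = -4 (attained at k = 1)
  C[2][2] = min over k of (A[2][0] + B[0][2] = 7 + -5 = 2, A[2][1] + B[1][2] = -3 + -3 = -6, A[2][2] + B[2][2] = -3 + -5 = -8) = -8 (attained at k = 2)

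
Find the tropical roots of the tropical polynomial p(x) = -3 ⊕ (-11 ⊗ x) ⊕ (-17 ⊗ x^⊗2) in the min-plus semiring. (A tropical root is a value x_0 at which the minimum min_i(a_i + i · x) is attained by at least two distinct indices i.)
Roots: {6, 8}

Each tropical root is a break point of the lower envelope of the lines y = a_i + i · x (there are 3 lines, with slopes 0, 1, ..., 2). Only the lines that attain the minimum somewhere contribute to roots; other lines are dominated. Here the surviving (envelope) indices are i = 2, i = 1, i = 0.
Intersections between consecutive envelope lines give the roots: for adjacent envelope indices i < j the intersection is x = (a_i − a_j) / (j − i). Reading off the sorted break points: {6, 8}.
Verification: at each break x_0, at least two indices attain the minimum of min_i(a_i + i · x_0).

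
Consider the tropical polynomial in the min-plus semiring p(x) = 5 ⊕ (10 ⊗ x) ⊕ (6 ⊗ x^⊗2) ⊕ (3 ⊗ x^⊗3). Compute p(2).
p(2) = 5

A tropical monomial a ⊗ x^⊗i evaluates to a + i · x. Evaluating each term at x = 2:
  Term 0 contributes 5 + 0 · 2 = 5
  Term 1 contributes 10 + 1 · 2 = 12
  Term 2 contributes 6 + 2 · 2 = 10
  Term 3 contributes 3 + 3 · 2 = 9
p(2) = ⊕ of these = min[5, 12, 10, 9] = 5.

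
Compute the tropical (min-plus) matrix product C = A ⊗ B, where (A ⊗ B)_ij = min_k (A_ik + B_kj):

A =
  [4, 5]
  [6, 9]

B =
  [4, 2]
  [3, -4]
A ⊗ B =
  [8, 1]
  [10, 5]

Apply the min-plus product entry-by-entry:
  C[0][0] = min over k of (A[0][0] + B[0][0] = 4 + 4 = 8, A[0][1] + B[1][0] = 5 + 3 = 8) = 8 (attained at k = 0)
  C[0][1] = min over k of (A[0][0] + B[0][1] = 4 + 2 = 6, A[0][1] + B[1][1] = 5 + -4 = 1) = 1 (attained at k = 1)
  C[1][0] = min over k of (A[1][0] + B[0][0] = 6 + 4 = 10, A[1][1] + B[1][0] = 9 + 3 = 12) = 10 (attained at k = 0)
  C[1][1] = min over k of (A[1][0] + B[0][1] = 6 + 2 = 8, A[1][1] + B[1][1] = 9 + -4 = 5) = 5 (attained at k = 1)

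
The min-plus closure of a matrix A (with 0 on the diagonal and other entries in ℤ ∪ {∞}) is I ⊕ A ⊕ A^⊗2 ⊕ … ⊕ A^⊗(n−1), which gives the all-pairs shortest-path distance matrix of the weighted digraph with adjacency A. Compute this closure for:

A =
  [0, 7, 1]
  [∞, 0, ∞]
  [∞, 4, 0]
Closure =
  [0, 5, 1]
  [∞, 0, ∞]
  [∞, 4, 0]

This is the Floyd-Warshall all-pairs shortest-path computation. For each intermediate vertex k = 0, 1, …, 2, update dist[i][j] ← min(dist[i][j], dist[i][k] + dist[k][j]). The final matrix gives, for each (i, j), the minimum total weight of any directed path from i to j (possibly empty when i = j).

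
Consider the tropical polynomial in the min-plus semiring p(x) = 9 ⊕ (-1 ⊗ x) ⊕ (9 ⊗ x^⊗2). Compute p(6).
p(6) = 5

A tropical monomial a ⊗ x^⊗i evaluates to a + i · x. Evaluating each term at x = 6:
  Term 0 contributes 9 + 0 · 6 = 9
  Term 1 contributes -1 + 1 · 6 = 5
  Term 2 contributes 9 + 2 · 6 = 21
p(6) = ⊕ of these = min[9, 5, 21] = 5.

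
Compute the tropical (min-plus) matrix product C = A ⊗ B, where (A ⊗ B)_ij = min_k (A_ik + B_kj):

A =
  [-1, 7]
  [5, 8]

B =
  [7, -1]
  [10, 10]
A ⊗ B =
  [6, -2]
  [12, 4]

Apply the min-plus product entry-by-entry:
  C[0][0] = min over k of (A[0][0] + B[0][0] = -1 + 7 = 6, A[0][1] + B[1][0] = 7 + 10 = 17) = 6 (attained at k = 0)
  C[0][1] = min over k of (A[0][0] + B[0][1] = -1 + -1 = -2, A[0][1] + B[1][1] = 7 + 10 = 17) = -2 (attained at k = 0)
  C[1][0] = min over k of (A[1][0] + B[0][0] = 5 + 7 = 12, A[1][1] + B[1][0] = 8 + 10 = 18) = 12 (attained at k = 0)
  C[1][1] = min over k of (A[1][0] + B[0][1] = 5 + -1 = 4, A[1][1] + B[1][1] = 8 + 10 = 18) = 4 (attained at k = 0)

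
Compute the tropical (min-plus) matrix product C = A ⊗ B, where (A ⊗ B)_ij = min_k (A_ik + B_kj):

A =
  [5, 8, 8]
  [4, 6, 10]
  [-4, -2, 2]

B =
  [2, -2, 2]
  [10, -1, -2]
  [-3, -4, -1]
A ⊗ B =
  [5, 3, 6]
  [6, 2, 4]
  [-2, -6, -4]

Apply the min-plus product entry-by-entry:
  C[0][0] = min over k of (A[0][0] + B[0][0] = 5 + 2 = 7, A[0][1] + B[1][0] = 8 + 10 = 18, A[0][2] + B[2][0] = 8 + -3 = 5) = 5 (attained at k = 2)
  C[0][1] = min over k of (A[0][0] + B[0][1] = 5 + -2 = 3, A[0][1] + B[1][1] = 8 + -1 = 7, A[0][2] + B[2][1] = 8 + -4 = 4) = 3 (attained at k = 0)
  C[0][2] = min over k of (A[0][0] + B[0][2] = 5 + 2 = 7, A[0][1] + B[1][2] = 8 + -2 = 6, A[0][2] + B[2][2] = 8 + -1 = 7) = 6 (attained at k = 1)
  C[1][0] = min over k of (A[1][0] + B[0][0] = 4 + 2 = 6, A[1][1] + B[1][0] = 6 + 10 = 16, A[1][2] + B[2][0] = 10 + -3 = 7) = 6 (attained at k = 0)
  C[1][1] = min over k of (A[1][0] + B[0][1] = 4 + -2 = 2, A[1][1] + B[1][1] = 6 + -1 = 5, A[1][2] + B[2][1] = 10 + -4 = 6) = 2 (attained at k = 0)
  C[1][2] = min over k of (A[1][0] + B[0][2] = 4 + 2 = 6, A[1][1] + B[1][2] = 6 + -2 = 4, A[1][2] + B[2][2] = 10 + -1 = 9) = 4 (attained at k = 1)
  C[2][0] = min over k of (A[2][0] + B[0][0] = -4 + 2 = -2, A[2][1] + B[1][0] = -2 + 10 = 8, A[2][2] + B[2][0] = 2 + -3 = -1) = -2 (attained at k = 0)
  C[2][1] = min over k of (A[2][0] + B[0][1] = -4 + -2 = -6, A[2][1] + B[1][1] = -2 + -1 = -3, A[2][2] + B[2][1] = 2 + -4 = -2) = -6 (attained at k = 0)
  C[2][2] = min over k of (A[2][0] + B[0][2] = -4 + 2 = -2, A[2][1] + B[1][2] = -2 + -2 = -4, A[2][2] + B[2][2] = 2 + -1 = 1) = -4 (attained at k = 1)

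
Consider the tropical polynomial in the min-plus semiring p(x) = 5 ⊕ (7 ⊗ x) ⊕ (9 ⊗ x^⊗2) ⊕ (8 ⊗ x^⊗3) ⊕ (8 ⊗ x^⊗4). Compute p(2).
p(2) = 5

A tropical monomial a ⊗ x^⊗i evaluates to a + i · x. Evaluating each term at x = 2:
  Term 0 contributes 5 + 0 · 2 = 5
  Term 1 contributes 7 + 1 · 2 = 9
  Term 2 contributes 9 + 2 · 2 = 13
  Term 3 contributes 8 + 3 · 2 = 14
  Term 4 contributes 8 + 4 · 2 = 16
p(2) = ⊕ of these = min[5, 9, 13, 14, 16] = 5.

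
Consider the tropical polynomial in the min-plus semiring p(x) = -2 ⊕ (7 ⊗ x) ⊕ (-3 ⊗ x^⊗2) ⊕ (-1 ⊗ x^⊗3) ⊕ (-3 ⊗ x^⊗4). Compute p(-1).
p(-1) = -7

A tropical monomial a ⊗ x^⊗i evaluates to a + i · x. Evaluating each term at x = -1:
  Term 0 contributes -2 + 0 · -1 = -2
  Term 1 contributes 7 + 1 · -1 = 6
  Term 2 contributes -3 + 2 · -1 = -5
  Term 3 contributes -1 + 3 · -1 = -4
  Term 4 contributes -3 + 4 · -1 = -7
p(-1) = ⊕ of these = min[-2, 6, -5, -4, -7] = -7.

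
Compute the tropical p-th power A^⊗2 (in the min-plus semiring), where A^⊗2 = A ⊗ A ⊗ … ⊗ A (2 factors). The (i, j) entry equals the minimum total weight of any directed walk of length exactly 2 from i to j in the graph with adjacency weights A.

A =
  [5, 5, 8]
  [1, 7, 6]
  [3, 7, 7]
A^⊗2 =
  [6, 10, 11]
  [6, 6, 9]
  [8, 8, 11]

Each entry (A^⊗2)_ij equals the minimum over all length-2 walks i = v_0 → v_1 → … → v_2 = j of Σ_t A[v_t][v_{t+1}]. For example, for (i, j) = (0, 2) we minimise over 3 possible intermediate vertex sequences; the minimum is 11, attained along the walk 0 → 1 → 2.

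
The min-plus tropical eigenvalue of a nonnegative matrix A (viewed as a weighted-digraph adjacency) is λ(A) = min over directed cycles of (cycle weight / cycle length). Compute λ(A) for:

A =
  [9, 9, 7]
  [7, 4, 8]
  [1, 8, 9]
λ(A) = 4

Enumerate directed cycles and compute their means (weight / length). Sample:
  cycle 0 → 0: weight = 9, length = 1, mean = 9/1 ≈ 9.000
  cycle 1 → 1: weight = 4, length = 1, mean = 4/1 ≈ 4.000
  cycle 2 → 2: weight = 9, length = 1, mean = 9/1 ≈ 9.000
  cycle 0 → 1 → 0: weight = 16, length = 2, mean = 16/2 ≈ 8.000
  cycle 0 → 2 → 0: weight = 8, length = 2, mean = 8/2 ≈ 4.000
  cycle 1 → 0 → 1: weight = 16, length = 2, mean = 16/2 ≈ 8.000
Minimum mean = 4.000, attained e.g. along the cycle 1 → 1 with weight 4 and length 1. So λ(A) = 4/1 = 4.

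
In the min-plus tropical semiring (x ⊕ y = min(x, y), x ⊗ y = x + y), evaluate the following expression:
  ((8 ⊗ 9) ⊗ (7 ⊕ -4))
((8 ⊗ 9) ⊗ (7 ⊕ -4)) = 13

Expand innermost to outermost. Recall ⊕ takes the minimum of its arguments and ⊗ takes their sum. Working out the expression ((8 ⊗ 9) ⊗ (7 ⊕ -4)) gives 13.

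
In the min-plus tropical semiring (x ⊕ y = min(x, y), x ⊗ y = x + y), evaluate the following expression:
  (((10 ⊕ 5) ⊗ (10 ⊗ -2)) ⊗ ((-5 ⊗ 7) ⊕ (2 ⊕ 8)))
(((10 ⊕ 5) ⊗ (10 ⊗ -2)) ⊗ ((-5 ⊗ 7) ⊕ (2 ⊕ 8))) = 15

Expand innermost to outermost. Recall ⊕ takes the minimum of its arguments and ⊗ takes their sum. Working out the expression (((10 ⊕ 5) ⊗ (10 ⊗ -2)) ⊗ ((-5 ⊗ 7) ⊕ (2 ⊕ 8))) gives 15.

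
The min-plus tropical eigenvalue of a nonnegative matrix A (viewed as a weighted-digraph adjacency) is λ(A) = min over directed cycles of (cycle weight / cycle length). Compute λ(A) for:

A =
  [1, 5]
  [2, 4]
λ(A) = 1

Enumerate directed cycles and compute their means (weight / length). Sample:
  cycle 0 → 0: weight = 1, length = 1, mean = 1/1 ≈ 1.000
  cycle 1 → 1: weight = 4, length = 1, mean = 4/1 ≈ 4.000
  cycle 0 → 1 → 0: weight = 7, length = 2, mean = 7/2 ≈ 3.500
  cycle 1 → 0 → 1: weight = 7, length = 2, mean = 7/2 ≈ 3.500
Minimum mean = 1.000, attained e.g. along the cycle 0 → 0 with weight 1 and length 1. So λ(A) = 1/1 = 1.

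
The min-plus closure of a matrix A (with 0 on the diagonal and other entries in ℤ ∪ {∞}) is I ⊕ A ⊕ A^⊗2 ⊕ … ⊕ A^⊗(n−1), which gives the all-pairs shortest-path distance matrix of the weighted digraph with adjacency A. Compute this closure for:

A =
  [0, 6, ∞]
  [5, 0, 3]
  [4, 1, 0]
Closure =
  [0, 6, 9]
  [5, 0, 3]
  [4, 1, 0]

This is the Floyd-Warshall all-pairs shortest-path computation. For each intermediate vertex k = 0, 1, …, 2, update dist[i][j] ← min(dist[i][j], dist[i][k] + dist[k][j]). The final matrix gives, for each (i, j), the minimum total weight of any directed path from i to j (possibly empty when i = j).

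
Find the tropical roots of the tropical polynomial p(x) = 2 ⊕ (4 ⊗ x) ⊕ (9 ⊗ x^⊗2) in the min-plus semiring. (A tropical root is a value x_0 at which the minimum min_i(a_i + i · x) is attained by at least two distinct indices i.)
Roots: {-5, -2}

Each tropical root is a break point of the lower envelope of the lines y = a_i + i · x (there are 3 lines, with slopes 0, 1, ..., 2). Only the lines that attain the minimum somewhere contribute to roots; other lines are dominated. Here the surviving (envelope) indices are i = 2, i = 1, i = 0.
Intersections between consecutive envelope lines give the roots: for adjacent envelope indices i < j the intersection is x = (a_i − a_j) / (j − i). Reading off the sorted break points: {-5, -2}.
Verification: at each break x_0, at least two indices attain the minimum of min_i(a_i + i · x_0).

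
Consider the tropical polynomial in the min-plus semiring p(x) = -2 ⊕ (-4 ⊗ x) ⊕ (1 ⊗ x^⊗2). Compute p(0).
p(0) = -4

A tropical monomial a ⊗ x^⊗i evaluates to a + i · x. Evaluating each term at x = 0:
  Term 0 contributes -2 + 0 · 0 = -2
  Term 1 contributes -4 + 1 · 0 = -4
  Term 2 contributes 1 + 2 · 0 = 1
p(0) = ⊕ of these = min[-2, -4, 1] = -4.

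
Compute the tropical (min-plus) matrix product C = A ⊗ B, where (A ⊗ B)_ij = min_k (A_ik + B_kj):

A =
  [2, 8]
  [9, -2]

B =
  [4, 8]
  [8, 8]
A ⊗ B =
  [6, 10]
  [6, 6]

Apply the min-plus product entry-by-entry:
  C[0][0] = min over k of (A[0][0] + B[0][0] = 2 + 4 = 6, A[0][1] + B[1][0] = 8 + 8 = 16) = 6 (attained at k = 0)
  C[0][1] = min over k of (A[0][0] + B[0][1] = 2 + 8 = 10, A[0][1] + B[1][1] = 8 + 8 = 16) = 10 (attained at k = 0)
  C[1][0] = min over k of (A[1][0] + B[0][0] = 9 + 4 = 13, A[1][1] + B[1][0] = -2 + 8 = 6) = 6 (attained at k = 1)
  C[1][1] = min over k of (A[1][0] + B[0][1] = 9 + 8 = 17, A[1][1] + B[1][1] = -2 + 8 = 6) = 6 (attained at k = 1)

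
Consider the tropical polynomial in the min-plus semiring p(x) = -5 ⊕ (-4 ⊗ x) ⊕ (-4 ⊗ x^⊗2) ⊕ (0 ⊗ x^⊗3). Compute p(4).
p(4) = -5

A tropical monomial a ⊗ x^⊗i evaluates to a + i · x. Evaluating each term at x = 4:
  Term 0 contributes -5 + 0 · 4 = -5
  Term 1 contributes -4 + 1 · 4 = 0
  Term 2 contributes -4 + 2 · 4 = 4
  Term 3 contributes 0 + 3 · 4 = 12
p(4) = ⊕ of these = min[-5, 0, 4, 12] = -5.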